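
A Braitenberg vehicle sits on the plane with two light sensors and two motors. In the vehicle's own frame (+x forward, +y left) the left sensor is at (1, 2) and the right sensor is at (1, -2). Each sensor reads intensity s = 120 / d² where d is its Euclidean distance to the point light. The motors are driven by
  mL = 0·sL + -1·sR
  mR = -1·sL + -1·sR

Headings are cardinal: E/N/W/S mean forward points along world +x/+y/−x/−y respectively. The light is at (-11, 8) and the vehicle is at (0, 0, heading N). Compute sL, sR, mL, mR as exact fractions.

12/13 60/109 -60/109 -2088/1417

left sensor world pos  = (-2, 1); dL² = 130
right sensor world pos = (2, 1); dR² = 218
sL = 120/130 = 12/13
sR = 120/218 = 60/109
mL = 0·sL + -1·sR = -60/109
mR = -1·sL + -1·sR = -2088/1417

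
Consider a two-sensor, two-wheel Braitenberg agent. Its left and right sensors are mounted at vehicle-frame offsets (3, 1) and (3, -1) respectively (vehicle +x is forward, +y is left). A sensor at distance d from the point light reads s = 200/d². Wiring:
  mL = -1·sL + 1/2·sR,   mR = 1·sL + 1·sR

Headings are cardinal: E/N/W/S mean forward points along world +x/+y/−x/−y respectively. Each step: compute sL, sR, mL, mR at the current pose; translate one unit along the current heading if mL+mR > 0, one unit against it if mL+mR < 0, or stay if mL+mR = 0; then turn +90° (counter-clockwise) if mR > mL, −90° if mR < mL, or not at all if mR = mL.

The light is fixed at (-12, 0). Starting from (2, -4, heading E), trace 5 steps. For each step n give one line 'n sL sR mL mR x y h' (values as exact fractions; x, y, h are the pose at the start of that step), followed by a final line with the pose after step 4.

n=0: pose=(2,-4,E); sL=100/149, sR=100/157; mL=-8250/23393, mR=30600/23393; mL+mR=150/157 → advance +1; mR−mL=38850/23393 → turn +1·90°
n=1: pose=(3,-4,N); sL=200/197, sR=200/257; mL=-31700/50629, mR=90800/50629; mL+mR=300/257 → advance +1; mR−mL=122500/50629 → turn +1·90°
n=2: pose=(3,-3,W); sL=5/4, sR=50/37; mL=-85/148, mR=385/148; mL+mR=75/37 → advance +1; mR−mL=235/74 → turn +1·90°
n=3: pose=(2,-3,S); sL=200/261, sR=40/41; mL=-2980/10701, mR=18640/10701; mL+mR=60/41 → advance +1; mR−mL=21620/10701 → turn +1·90°
n=4: pose=(2,-4,E); sL=100/149, sR=100/157; mL=-8250/23393, mR=30600/23393; mL+mR=150/157 → advance +1; mR−mL=38850/23393 → turn +1·90°

0 100/149 100/157 -8250/23393 30600/23393 2 -4 E
1 200/197 200/257 -31700/50629 90800/50629 3 -4 N
2 5/4 50/37 -85/148 385/148 3 -3 W
3 200/261 40/41 -2980/10701 18640/10701 2 -3 S
4 100/149 100/157 -8250/23393 30600/23393 2 -4 E
final 3 -4 N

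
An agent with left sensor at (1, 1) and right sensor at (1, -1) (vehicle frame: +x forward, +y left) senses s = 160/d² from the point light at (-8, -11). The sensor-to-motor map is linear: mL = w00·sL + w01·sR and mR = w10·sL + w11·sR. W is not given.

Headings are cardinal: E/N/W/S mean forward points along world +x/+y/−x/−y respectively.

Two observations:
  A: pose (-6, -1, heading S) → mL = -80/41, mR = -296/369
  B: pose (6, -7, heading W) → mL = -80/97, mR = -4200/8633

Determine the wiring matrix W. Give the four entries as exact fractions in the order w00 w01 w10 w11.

0 -1 -1 1/2

obs A: pose=(-6,-1,S) → sL=16/9, sR=80/41, mL=-80/41, mR=-296/369
obs B: pose=(6,-7,W) → sL=80/89, sR=80/97, mL=-80/97, mR=-4200/8633
sensor matrix S = [[16/9, 80/41], [80/89, 80/97]]; det S = -916480/3185577
solve [mL_A; mL_B] = S·[w00; w01] and [mR_A; mR_B] = S·[w10; w11]:
  w00 = 0, w01 = -1, w10 = -1, w11 = 1/2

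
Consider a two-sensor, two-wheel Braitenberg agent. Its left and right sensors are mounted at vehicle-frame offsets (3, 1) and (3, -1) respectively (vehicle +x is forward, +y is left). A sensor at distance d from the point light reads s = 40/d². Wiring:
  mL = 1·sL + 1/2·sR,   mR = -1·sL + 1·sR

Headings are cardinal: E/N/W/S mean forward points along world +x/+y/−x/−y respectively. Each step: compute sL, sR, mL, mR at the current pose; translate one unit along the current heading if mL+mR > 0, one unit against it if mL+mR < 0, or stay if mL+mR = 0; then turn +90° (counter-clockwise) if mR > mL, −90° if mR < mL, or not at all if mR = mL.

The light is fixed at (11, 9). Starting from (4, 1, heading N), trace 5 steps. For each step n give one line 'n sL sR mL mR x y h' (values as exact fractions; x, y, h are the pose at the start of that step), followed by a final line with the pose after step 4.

n=0: pose=(4,1,N); sL=40/89, sR=40/61; mL=4220/5429, mR=1120/5429; mL+mR=60/61 → advance +1; mR−mL=-3100/5429 → turn -1·90°
n=1: pose=(4,2,E); sL=10/13, sR=1/2; mL=53/52, mR=-7/26; mL+mR=3/4 → advance +1; mR−mL=-67/52 → turn -1·90°
n=2: pose=(5,2,S); sL=8/25, sR=40/149; mL=1692/3725, mR=-192/3725; mL+mR=60/149 → advance +1; mR−mL=-1884/3725 → turn -1·90°
n=3: pose=(5,1,W); sL=20/81, sR=4/13; mL=422/1053, mR=64/1053; mL+mR=6/13 → advance +1; mR−mL=-358/1053 → turn -1·90°
n=4: pose=(4,1,N); sL=40/89, sR=40/61; mL=4220/5429, mR=1120/5429; mL+mR=60/61 → advance +1; mR−mL=-3100/5429 → turn -1·90°

0 40/89 40/61 4220/5429 1120/5429 4 1 N
1 10/13 1/2 53/52 -7/26 4 2 E
2 8/25 40/149 1692/3725 -192/3725 5 2 S
3 20/81 4/13 422/1053 64/1053 5 1 W
4 40/89 40/61 4220/5429 1120/5429 4 1 N
final 4 2 E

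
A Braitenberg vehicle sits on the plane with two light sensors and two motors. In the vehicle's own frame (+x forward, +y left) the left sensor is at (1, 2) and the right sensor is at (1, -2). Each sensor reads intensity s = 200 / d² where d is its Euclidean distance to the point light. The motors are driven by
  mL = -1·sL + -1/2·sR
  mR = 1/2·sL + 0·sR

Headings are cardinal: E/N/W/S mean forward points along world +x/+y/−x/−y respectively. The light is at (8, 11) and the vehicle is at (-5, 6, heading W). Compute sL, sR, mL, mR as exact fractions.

left sensor world pos  = (-6, 4); dL² = 245
right sensor world pos = (-6, 8); dR² = 205
sL = 200/245 = 40/49
sR = 200/205 = 40/41
mL = -1·sL + -1/2·sR = -2620/2009
mR = 1/2·sL + 0·sR = 20/49

40/49 40/41 -2620/2009 20/49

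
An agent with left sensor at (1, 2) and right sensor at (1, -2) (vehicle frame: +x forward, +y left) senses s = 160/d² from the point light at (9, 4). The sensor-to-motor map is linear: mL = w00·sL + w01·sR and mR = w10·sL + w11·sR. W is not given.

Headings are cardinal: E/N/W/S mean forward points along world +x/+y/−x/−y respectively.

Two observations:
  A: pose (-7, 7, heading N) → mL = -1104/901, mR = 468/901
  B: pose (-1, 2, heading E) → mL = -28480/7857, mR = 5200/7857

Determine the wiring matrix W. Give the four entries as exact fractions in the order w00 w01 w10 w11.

obs A: pose=(-7,7,N) → sL=8/17, sR=40/53, mL=-1104/901, mR=468/901
obs B: pose=(-1,2,E) → sL=160/81, sR=160/97, mL=-28480/7857, mR=5200/7857
sensor matrix S = [[8/17, 40/53], [160/81, 160/97]]; det S = -5058560/7079157
solve [mL_A; mL_B] = S·[w00; w01] and [mR_A; mR_B] = S·[w10; w11]:
  w00 = -1, w01 = -1, w10 = -1/2, w11 = 1

-1 -1 -1/2 1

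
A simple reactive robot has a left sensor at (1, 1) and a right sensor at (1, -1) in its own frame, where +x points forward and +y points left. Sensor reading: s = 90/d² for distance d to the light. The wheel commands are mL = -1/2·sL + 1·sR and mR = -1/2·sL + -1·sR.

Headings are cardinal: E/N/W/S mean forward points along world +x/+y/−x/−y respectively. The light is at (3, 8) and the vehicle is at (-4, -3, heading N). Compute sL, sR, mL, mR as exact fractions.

left sensor world pos  = (-5, -2); dL² = 164
right sensor world pos = (-3, -2); dR² = 136
sL = 90/164 = 45/82
sR = 90/136 = 45/68
mL = -1/2·sL + 1·sR = 270/697
mR = -1/2·sL + -1·sR = -1305/1394

45/82 45/68 270/697 -1305/1394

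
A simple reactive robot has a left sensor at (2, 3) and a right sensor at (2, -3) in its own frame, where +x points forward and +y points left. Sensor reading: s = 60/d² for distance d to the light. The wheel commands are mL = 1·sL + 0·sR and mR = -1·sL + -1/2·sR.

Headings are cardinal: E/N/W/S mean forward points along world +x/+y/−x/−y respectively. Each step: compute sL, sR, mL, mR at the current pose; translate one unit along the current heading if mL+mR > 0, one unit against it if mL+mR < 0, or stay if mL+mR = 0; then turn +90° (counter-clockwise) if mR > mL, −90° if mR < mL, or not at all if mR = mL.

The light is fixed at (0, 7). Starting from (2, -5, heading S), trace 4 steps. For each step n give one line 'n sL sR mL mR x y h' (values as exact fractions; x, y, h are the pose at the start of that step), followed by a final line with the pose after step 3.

0 60/221 60/197 60/221 -18450/43537 2 -5 S
1 15/49 15/16 15/49 -1215/1568 2 -4 W
2 20/27 20/39 20/27 -350/351 3 -4 N
3 30/53 6/25 30/53 -909/1325 3 -5 E
final 2 -5 S

n=0: pose=(2,-5,S); sL=60/221, sR=60/197; mL=60/221, mR=-18450/43537; mL+mR=-30/197 → advance -1; mR−mL=-30270/43537 → turn -1·90°
n=1: pose=(2,-4,W); sL=15/49, sR=15/16; mL=15/49, mR=-1215/1568; mL+mR=-15/32 → advance -1; mR−mL=-1695/1568 → turn -1·90°
n=2: pose=(3,-4,N); sL=20/27, sR=20/39; mL=20/27, mR=-350/351; mL+mR=-10/39 → advance -1; mR−mL=-610/351 → turn -1·90°
n=3: pose=(3,-5,E); sL=30/53, sR=6/25; mL=30/53, mR=-909/1325; mL+mR=-3/25 → advance -1; mR−mL=-1659/1325 → turn -1·90°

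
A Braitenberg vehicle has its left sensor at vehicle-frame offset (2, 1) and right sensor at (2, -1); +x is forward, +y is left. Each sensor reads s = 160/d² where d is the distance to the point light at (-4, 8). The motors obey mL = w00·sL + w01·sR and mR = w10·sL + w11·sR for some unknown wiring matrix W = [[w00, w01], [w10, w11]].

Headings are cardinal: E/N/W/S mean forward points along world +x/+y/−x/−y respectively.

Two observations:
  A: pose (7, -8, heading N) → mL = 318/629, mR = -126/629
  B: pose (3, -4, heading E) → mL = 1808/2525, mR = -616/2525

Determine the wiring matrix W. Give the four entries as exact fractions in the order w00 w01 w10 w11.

1/2 1/2 1/2 -1

obs A: pose=(7,-8,N) → sL=20/37, sR=8/17, mL=318/629, mR=-126/629
obs B: pose=(3,-4,E) → sL=80/101, sR=16/25, mL=1808/2525, mR=-616/2525
sensor matrix S = [[20/37, 8/17], [80/101, 16/25]]; det S = -8512/317645
solve [mL_A; mL_B] = S·[w00; w01] and [mR_A; mR_B] = S·[w10; w11]:
  w00 = 1/2, w01 = 1/2, w10 = 1/2, w11 = -1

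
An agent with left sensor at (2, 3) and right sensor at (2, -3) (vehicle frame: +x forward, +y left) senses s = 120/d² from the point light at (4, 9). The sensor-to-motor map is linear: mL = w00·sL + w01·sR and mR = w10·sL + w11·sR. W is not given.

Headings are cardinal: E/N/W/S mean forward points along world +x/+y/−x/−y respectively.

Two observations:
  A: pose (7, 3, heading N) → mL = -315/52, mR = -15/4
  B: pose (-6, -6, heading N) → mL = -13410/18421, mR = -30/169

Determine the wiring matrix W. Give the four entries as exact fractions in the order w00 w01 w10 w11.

-1/2 -1 -1/2 0

obs A: pose=(7,3,N) → sL=15/2, sR=30/13, mL=-315/52, mR=-15/4
obs B: pose=(-6,-6,N) → sL=60/169, sR=60/109, mL=-13410/18421, mR=-30/169
sensor matrix S = [[15/2, 30/13], [60/169, 60/109]]; det S = 792450/239473
solve [mL_A; mL_B] = S·[w00; w01] and [mR_A; mR_B] = S·[w10; w11]:
  w00 = -1/2, w01 = -1, w10 = -1/2, w11 = 0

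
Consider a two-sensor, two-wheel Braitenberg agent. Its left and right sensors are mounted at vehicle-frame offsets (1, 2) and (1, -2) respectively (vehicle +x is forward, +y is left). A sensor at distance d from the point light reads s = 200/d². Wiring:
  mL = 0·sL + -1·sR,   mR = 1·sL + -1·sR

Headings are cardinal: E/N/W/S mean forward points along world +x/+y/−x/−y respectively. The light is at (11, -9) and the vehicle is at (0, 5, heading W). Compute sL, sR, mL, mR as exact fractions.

left sensor world pos  = (-1, 3); dL² = 288
right sensor world pos = (-1, 7); dR² = 400
sL = 200/288 = 25/36
sR = 200/400 = 1/2
mL = 0·sL + -1·sR = -1/2
mR = 1·sL + -1·sR = 7/36

25/36 1/2 -1/2 7/36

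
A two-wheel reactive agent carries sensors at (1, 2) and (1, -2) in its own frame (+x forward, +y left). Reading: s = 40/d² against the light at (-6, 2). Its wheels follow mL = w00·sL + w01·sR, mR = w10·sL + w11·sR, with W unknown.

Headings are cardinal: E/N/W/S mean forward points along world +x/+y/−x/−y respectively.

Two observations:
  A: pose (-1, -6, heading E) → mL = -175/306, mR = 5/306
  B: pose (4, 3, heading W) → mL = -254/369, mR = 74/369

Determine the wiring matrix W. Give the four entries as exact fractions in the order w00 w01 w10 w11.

-1/2 -1 -1/2 1

obs A: pose=(-1,-6,E) → sL=5/9, sR=5/17, mL=-175/306, mR=5/306
obs B: pose=(4,3,W) → sL=20/41, sR=4/9, mL=-254/369, mR=74/369
sensor matrix S = [[5/9, 5/17], [20/41, 4/9]]; det S = 5840/56457
solve [mL_A; mL_B] = S·[w00; w01] and [mR_A; mR_B] = S·[w10; w11]:
  w00 = -1/2, w01 = -1, w10 = -1/2, w11 = 1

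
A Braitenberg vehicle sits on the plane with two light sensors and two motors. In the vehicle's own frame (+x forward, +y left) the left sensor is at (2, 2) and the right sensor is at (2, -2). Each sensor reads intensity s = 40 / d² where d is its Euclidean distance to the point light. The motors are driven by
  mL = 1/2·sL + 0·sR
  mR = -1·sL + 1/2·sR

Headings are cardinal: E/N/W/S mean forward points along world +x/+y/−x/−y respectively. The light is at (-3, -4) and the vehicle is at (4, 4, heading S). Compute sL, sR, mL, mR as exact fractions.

left sensor world pos  = (6, 2); dL² = 117
right sensor world pos = (2, 2); dR² = 61
sL = 40/117 = 40/117
sR = 40/61 = 40/61
mL = 1/2·sL + 0·sR = 20/117
mR = -1·sL + 1/2·sR = -100/7137

40/117 40/61 20/117 -100/7137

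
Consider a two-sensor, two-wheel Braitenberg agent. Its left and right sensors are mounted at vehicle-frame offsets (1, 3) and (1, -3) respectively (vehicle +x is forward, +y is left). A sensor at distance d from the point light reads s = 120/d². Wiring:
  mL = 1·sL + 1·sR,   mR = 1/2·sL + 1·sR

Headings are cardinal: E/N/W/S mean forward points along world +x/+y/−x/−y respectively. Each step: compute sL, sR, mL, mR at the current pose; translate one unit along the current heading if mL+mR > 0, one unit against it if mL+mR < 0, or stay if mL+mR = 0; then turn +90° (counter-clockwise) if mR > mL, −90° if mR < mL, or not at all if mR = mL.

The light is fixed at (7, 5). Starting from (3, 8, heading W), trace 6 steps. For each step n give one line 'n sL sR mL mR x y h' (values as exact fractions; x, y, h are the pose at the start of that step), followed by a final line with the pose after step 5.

n=0: pose=(3,8,W); sL=24/5, sR=120/61; mL=2064/305, mR=1332/305; mL+mR=3396/305 → advance +1; mR−mL=-12/5 → turn -1·90°
n=1: pose=(2,8,N); sL=3/2, sR=6; mL=15/2, mR=27/4; mL+mR=57/4 → advance +1; mR−mL=-3/4 → turn -1·90°
n=2: pose=(2,9,E); sL=24/13, sR=120/17; mL=1968/221, mR=1764/221; mL+mR=3732/221 → advance +1; mR−mL=-12/13 → turn -1·90°
n=3: pose=(3,9,S); sL=12, sR=60/29; mL=408/29, mR=234/29; mL+mR=642/29 → advance +1; mR−mL=-6 → turn -1·90°
n=4: pose=(3,8,W); sL=24/5, sR=120/61; mL=2064/305, mR=1332/305; mL+mR=3396/305 → advance +1; mR−mL=-12/5 → turn -1·90°
n=5: pose=(2,8,N); sL=3/2, sR=6; mL=15/2, mR=27/4; mL+mR=57/4 → advance +1; mR−mL=-3/4 → turn -1·90°

0 24/5 120/61 2064/305 1332/305 3 8 W
1 3/2 6 15/2 27/4 2 8 N
2 24/13 120/17 1968/221 1764/221 2 9 E
3 12 60/29 408/29 234/29 3 9 S
4 24/5 120/61 2064/305 1332/305 3 8 W
5 3/2 6 15/2 27/4 2 8 N
final 2 9 E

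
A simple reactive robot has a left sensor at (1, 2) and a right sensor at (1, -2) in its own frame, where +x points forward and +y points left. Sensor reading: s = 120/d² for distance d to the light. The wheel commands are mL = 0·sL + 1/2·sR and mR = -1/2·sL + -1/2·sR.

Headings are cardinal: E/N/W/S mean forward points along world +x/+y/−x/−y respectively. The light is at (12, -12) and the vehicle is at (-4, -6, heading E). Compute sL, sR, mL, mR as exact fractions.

left sensor world pos  = (-3, -4); dL² = 289
right sensor world pos = (-3, -8); dR² = 241
sL = 120/289 = 120/289
sR = 120/241 = 120/241
mL = 0·sL + 1/2·sR = 60/241
mR = -1/2·sL + -1/2·sR = -31800/69649

120/289 120/241 60/241 -31800/69649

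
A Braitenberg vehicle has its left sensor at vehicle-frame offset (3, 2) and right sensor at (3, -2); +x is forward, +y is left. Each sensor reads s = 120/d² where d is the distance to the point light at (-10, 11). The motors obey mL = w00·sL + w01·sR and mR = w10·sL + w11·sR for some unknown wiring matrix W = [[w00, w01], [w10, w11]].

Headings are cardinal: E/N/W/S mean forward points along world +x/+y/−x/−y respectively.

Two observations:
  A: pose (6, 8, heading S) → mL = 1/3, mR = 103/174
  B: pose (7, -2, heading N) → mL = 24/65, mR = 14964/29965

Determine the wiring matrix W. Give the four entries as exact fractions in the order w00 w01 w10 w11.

1 0 1 1/2

obs A: pose=(6,8,S) → sL=1/3, sR=15/29, mL=1/3, mR=103/174
obs B: pose=(7,-2,N) → sL=24/65, sR=120/461, mL=24/65, mR=14964/29965
sensor matrix S = [[1/3, 15/29], [24/65, 120/461]]; det S = -18112/173797
solve [mL_A; mL_B] = S·[w00; w01] and [mR_A; mR_B] = S·[w10; w11]:
  w00 = 1, w01 = 0, w10 = 1, w11 = 1/2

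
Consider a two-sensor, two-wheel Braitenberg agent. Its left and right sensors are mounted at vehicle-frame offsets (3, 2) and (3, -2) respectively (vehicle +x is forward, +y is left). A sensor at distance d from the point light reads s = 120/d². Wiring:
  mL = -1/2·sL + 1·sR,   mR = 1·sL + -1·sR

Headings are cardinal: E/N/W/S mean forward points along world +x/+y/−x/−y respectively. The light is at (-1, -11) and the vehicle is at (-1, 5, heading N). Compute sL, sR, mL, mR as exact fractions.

left sensor world pos  = (-3, 8); dL² = 365
right sensor world pos = (1, 8); dR² = 365
sL = 120/365 = 24/73
sR = 120/365 = 24/73
mL = -1/2·sL + 1·sR = 12/73
mR = 1·sL + -1·sR = 0

24/73 24/73 12/73 0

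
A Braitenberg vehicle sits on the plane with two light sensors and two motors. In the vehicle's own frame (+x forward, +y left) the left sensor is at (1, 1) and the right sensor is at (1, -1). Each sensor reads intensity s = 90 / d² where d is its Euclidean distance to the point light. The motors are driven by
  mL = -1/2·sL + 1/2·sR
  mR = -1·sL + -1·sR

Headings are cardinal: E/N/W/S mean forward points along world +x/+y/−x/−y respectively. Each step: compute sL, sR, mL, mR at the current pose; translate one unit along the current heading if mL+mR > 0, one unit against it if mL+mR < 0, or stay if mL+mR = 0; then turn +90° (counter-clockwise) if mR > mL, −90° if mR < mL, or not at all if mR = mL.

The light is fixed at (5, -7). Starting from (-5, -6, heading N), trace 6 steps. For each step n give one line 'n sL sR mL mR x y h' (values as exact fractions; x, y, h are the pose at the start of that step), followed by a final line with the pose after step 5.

n=0: pose=(-5,-6,N); sL=18/25, sR=18/17; mL=72/425, mR=-756/425; mL+mR=-684/425 → advance -1; mR−mL=-828/425 → turn -1·90°
n=1: pose=(-5,-7,E); sL=45/41, sR=45/41; mL=0, mR=-90/41; mL+mR=-90/41 → advance -1; mR−mL=-90/41 → turn -1·90°
n=2: pose=(-6,-7,S); sL=90/101, sR=18/29; mL=-396/2929, mR=-4428/2929; mL+mR=-4824/2929 → advance -1; mR−mL=-4032/2929 → turn -1·90°
n=3: pose=(-6,-6,W); sL=5/8, sR=45/74; mL=-5/592, mR=-365/296; mL+mR=-735/592 → advance -1; mR−mL=-725/592 → turn -1·90°
n=4: pose=(-5,-6,N); sL=18/25, sR=18/17; mL=72/425, mR=-756/425; mL+mR=-684/425 → advance -1; mR−mL=-828/425 → turn -1·90°
n=5: pose=(-5,-7,E); sL=45/41, sR=45/41; mL=0, mR=-90/41; mL+mR=-90/41 → advance -1; mR−mL=-90/41 → turn -1·90°

0 18/25 18/17 72/425 -756/425 -5 -6 N
1 45/41 45/41 0 -90/41 -5 -7 E
2 90/101 18/29 -396/2929 -4428/2929 -6 -7 S
3 5/8 45/74 -5/592 -365/296 -6 -6 W
4 18/25 18/17 72/425 -756/425 -5 -6 N
5 45/41 45/41 0 -90/41 -5 -7 E
final -6 -7 S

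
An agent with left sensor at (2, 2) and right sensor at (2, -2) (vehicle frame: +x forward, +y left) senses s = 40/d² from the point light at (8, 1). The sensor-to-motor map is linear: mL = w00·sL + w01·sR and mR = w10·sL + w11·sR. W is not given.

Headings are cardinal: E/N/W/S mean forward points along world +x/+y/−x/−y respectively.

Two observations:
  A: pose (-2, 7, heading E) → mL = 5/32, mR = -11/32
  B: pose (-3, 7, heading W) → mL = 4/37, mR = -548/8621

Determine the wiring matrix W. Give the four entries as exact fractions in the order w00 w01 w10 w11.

1/2 0 1/2 -1

obs A: pose=(-2,7,E) → sL=5/16, sR=1/2, mL=5/32, mR=-11/32
obs B: pose=(-3,7,W) → sL=8/37, sR=40/233, mL=4/37, mR=-548/8621
sensor matrix S = [[5/16, 1/2], [8/37, 40/233]]; det S = -939/17242
solve [mL_A; mL_B] = S·[w00; w01] and [mR_A; mR_B] = S·[w10; w11]:
  w00 = 1/2, w01 = 0, w10 = 1/2, w11 = -1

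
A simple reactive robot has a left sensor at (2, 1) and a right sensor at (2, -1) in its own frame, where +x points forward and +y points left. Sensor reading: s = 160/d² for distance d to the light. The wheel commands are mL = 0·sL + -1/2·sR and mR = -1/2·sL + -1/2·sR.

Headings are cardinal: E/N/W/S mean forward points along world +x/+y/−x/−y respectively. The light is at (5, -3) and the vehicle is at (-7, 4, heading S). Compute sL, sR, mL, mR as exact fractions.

80/73 80/97 -40/97 -6800/7081

left sensor world pos  = (-6, 2); dL² = 146
right sensor world pos = (-8, 2); dR² = 194
sL = 160/146 = 80/73
sR = 160/194 = 80/97
mL = 0·sL + -1/2·sR = -40/97
mR = -1/2·sL + -1/2·sR = -6800/7081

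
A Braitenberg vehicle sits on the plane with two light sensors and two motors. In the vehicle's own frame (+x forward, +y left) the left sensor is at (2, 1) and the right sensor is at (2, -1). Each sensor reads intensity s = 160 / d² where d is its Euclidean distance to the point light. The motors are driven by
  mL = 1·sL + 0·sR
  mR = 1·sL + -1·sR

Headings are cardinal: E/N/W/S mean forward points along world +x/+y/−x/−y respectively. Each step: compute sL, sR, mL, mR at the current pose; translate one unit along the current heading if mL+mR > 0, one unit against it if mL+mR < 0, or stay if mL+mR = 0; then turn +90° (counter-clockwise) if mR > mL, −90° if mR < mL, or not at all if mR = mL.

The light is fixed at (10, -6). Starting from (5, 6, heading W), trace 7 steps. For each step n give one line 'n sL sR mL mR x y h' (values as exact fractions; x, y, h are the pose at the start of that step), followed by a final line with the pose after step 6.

0 16/17 80/109 16/17 384/1853 5 6 W
1 32/49 160/221 32/49 -768/10829 4 6 N
2 40/53 1 40/53 -13/53 4 7 E
3 160/137 160/157 160/137 3200/21509 5 7 S
4 16/17 80/109 16/17 384/1853 5 6 W
5 32/49 160/221 32/49 -768/10829 4 6 N
6 40/53 1 40/53 -13/53 4 7 E
final 5 7 S

n=0: pose=(5,6,W); sL=16/17, sR=80/109; mL=16/17, mR=384/1853; mL+mR=2128/1853 → advance +1; mR−mL=-80/109 → turn -1·90°
n=1: pose=(4,6,N); sL=32/49, sR=160/221; mL=32/49, mR=-768/10829; mL+mR=6304/10829 → advance +1; mR−mL=-160/221 → turn -1·90°
n=2: pose=(4,7,E); sL=40/53, sR=1; mL=40/53, mR=-13/53; mL+mR=27/53 → advance +1; mR−mL=-1 → turn -1·90°
n=3: pose=(5,7,S); sL=160/137, sR=160/157; mL=160/137, mR=3200/21509; mL+mR=28320/21509 → advance +1; mR−mL=-160/157 → turn -1·90°
n=4: pose=(5,6,W); sL=16/17, sR=80/109; mL=16/17, mR=384/1853; mL+mR=2128/1853 → advance +1; mR−mL=-80/109 → turn -1·90°
n=5: pose=(4,6,N); sL=32/49, sR=160/221; mL=32/49, mR=-768/10829; mL+mR=6304/10829 → advance +1; mR−mL=-160/221 → turn -1·90°
n=6: pose=(4,7,E); sL=40/53, sR=1; mL=40/53, mR=-13/53; mL+mR=27/53 → advance +1; mR−mL=-1 → turn -1·90°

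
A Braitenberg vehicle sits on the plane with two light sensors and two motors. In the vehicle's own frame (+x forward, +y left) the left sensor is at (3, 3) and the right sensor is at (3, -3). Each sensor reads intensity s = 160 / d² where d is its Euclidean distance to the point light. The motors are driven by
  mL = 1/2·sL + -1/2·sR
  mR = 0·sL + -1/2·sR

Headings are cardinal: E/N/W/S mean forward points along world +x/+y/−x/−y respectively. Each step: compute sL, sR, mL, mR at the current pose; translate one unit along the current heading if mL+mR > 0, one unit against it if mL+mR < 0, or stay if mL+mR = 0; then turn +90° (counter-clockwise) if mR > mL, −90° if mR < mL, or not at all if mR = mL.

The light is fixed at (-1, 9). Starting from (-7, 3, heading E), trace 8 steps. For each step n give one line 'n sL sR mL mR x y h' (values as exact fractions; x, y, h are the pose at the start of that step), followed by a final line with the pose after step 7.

n=0: pose=(-7,3,E); sL=80/9, sR=16/9; mL=32/9, mR=-8/9; mL+mR=8/3 → advance +1; mR−mL=-40/9 → turn -1·90°
n=1: pose=(-6,3,S); sL=32/17, sR=32/29; mL=192/493, mR=-16/29; mL+mR=-80/493 → advance -1; mR−mL=-16/17 → turn -1·90°
n=2: pose=(-6,4,W); sL=5/4, sR=40/17; mL=-75/136, mR=-20/17; mL+mR=-235/136 → advance -1; mR−mL=-5/8 → turn -1·90°
n=3: pose=(-5,4,N); sL=160/53, sR=32; mL=-768/53, mR=-16; mL+mR=-1616/53 → advance -1; mR−mL=-80/53 → turn -1·90°
n=4: pose=(-5,3,E); sL=16, sR=80/41; mL=288/41, mR=-40/41; mL+mR=248/41 → advance +1; mR−mL=-8 → turn -1·90°
n=5: pose=(-4,3,S); sL=160/81, sR=160/117; mL=320/1053, mR=-80/117; mL+mR=-400/1053 → advance -1; mR−mL=-80/81 → turn -1·90°
n=6: pose=(-4,4,W); sL=8/5, sR=4; mL=-6/5, mR=-2; mL+mR=-16/5 → advance -1; mR−mL=-4/5 → turn -1·90°
n=7: pose=(-3,4,N); sL=160/29, sR=32; mL=-384/29, mR=-16; mL+mR=-848/29 → advance -1; mR−mL=-80/29 → turn -1·90°

0 80/9 16/9 32/9 -8/9 -7 3 E
1 32/17 32/29 192/493 -16/29 -6 3 S
2 5/4 40/17 -75/136 -20/17 -6 4 W
3 160/53 32 -768/53 -16 -5 4 N
4 16 80/41 288/41 -40/41 -5 3 E
5 160/81 160/117 320/1053 -80/117 -4 3 S
6 8/5 4 -6/5 -2 -4 4 W
7 160/29 32 -384/29 -16 -3 4 N
final -3 3 E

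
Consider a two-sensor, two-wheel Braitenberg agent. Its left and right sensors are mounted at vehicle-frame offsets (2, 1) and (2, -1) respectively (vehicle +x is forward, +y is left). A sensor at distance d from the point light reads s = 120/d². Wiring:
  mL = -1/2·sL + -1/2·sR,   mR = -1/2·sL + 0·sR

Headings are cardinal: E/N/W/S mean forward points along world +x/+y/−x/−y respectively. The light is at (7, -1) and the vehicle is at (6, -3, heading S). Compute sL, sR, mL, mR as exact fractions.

left sensor world pos  = (7, -5); dL² = 16
right sensor world pos = (5, -5); dR² = 20
sL = 120/16 = 15/2
sR = 120/20 = 6
mL = -1/2·sL + -1/2·sR = -27/4
mR = -1/2·sL + 0·sR = -15/4

15/2 6 -27/4 -15/4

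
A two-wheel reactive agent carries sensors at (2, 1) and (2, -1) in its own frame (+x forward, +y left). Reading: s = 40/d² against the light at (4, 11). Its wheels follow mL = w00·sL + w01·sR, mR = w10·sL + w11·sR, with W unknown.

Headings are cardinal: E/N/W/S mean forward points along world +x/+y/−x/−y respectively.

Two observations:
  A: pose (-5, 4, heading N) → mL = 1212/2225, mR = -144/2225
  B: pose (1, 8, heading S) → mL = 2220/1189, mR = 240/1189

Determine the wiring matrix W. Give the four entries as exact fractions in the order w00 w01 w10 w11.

1 1/2 1/2 -1/2

obs A: pose=(-5,4,N) → sL=8/25, sR=40/89, mL=1212/2225, mR=-144/2225
obs B: pose=(1,8,S) → sL=40/29, sR=40/41, mL=2220/1189, mR=240/1189
sensor matrix S = [[8/25, 40/89], [40/29, 40/41]]; det S = -162816/529105
solve [mL_A; mL_B] = S·[w00; w01] and [mR_A; mR_B] = S·[w10; w11]:
  w00 = 1, w01 = 1/2, w10 = 1/2, w11 = -1/2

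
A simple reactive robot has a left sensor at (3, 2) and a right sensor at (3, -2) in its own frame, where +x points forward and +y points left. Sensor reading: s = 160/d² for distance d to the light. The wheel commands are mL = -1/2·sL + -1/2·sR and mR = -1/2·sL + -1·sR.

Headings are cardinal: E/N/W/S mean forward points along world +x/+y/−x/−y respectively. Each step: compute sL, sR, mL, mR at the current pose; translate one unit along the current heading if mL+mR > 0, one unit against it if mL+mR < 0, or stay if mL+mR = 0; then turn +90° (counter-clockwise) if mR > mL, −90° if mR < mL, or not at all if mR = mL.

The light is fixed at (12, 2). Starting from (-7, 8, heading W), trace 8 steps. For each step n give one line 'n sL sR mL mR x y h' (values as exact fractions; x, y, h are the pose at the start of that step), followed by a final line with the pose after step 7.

0 8/25 40/137 -1048/3425 -1548/3425 -7 8 W
1 160/481 160/337 -65440/162097 -103920/162097 -6 8 N
2 80/137 80/117 -10160/16029 -15640/16029 -6 7 E
3 160/293 32/89 -11808/26077 -16496/26077 -7 7 S
4 8/25 40/137 -1048/3425 -1548/3425 -7 8 W
5 160/481 160/337 -65440/162097 -103920/162097 -6 8 N
6 80/137 80/117 -10160/16029 -15640/16029 -6 7 E
7 160/293 32/89 -11808/26077 -16496/26077 -7 7 S
final -7 8 W

n=0: pose=(-7,8,W); sL=8/25, sR=40/137; mL=-1048/3425, mR=-1548/3425; mL+mR=-2596/3425 → advance -1; mR−mL=-20/137 → turn -1·90°
n=1: pose=(-6,8,N); sL=160/481, sR=160/337; mL=-65440/162097, mR=-103920/162097; mL+mR=-169360/162097 → advance -1; mR−mL=-80/337 → turn -1·90°
n=2: pose=(-6,7,E); sL=80/137, sR=80/117; mL=-10160/16029, mR=-15640/16029; mL+mR=-8600/5343 → advance -1; mR−mL=-40/117 → turn -1·90°
n=3: pose=(-7,7,S); sL=160/293, sR=32/89; mL=-11808/26077, mR=-16496/26077; mL+mR=-28304/26077 → advance -1; mR−mL=-16/89 → turn -1·90°
n=4: pose=(-7,8,W); sL=8/25, sR=40/137; mL=-1048/3425, mR=-1548/3425; mL+mR=-2596/3425 → advance -1; mR−mL=-20/137 → turn -1·90°
n=5: pose=(-6,8,N); sL=160/481, sR=160/337; mL=-65440/162097, mR=-103920/162097; mL+mR=-169360/162097 → advance -1; mR−mL=-80/337 → turn -1·90°
n=6: pose=(-6,7,E); sL=80/137, sR=80/117; mL=-10160/16029, mR=-15640/16029; mL+mR=-8600/5343 → advance -1; mR−mL=-40/117 → turn -1·90°
n=7: pose=(-7,7,S); sL=160/293, sR=32/89; mL=-11808/26077, mR=-16496/26077; mL+mR=-28304/26077 → advance -1; mR−mL=-16/89 → turn -1·90°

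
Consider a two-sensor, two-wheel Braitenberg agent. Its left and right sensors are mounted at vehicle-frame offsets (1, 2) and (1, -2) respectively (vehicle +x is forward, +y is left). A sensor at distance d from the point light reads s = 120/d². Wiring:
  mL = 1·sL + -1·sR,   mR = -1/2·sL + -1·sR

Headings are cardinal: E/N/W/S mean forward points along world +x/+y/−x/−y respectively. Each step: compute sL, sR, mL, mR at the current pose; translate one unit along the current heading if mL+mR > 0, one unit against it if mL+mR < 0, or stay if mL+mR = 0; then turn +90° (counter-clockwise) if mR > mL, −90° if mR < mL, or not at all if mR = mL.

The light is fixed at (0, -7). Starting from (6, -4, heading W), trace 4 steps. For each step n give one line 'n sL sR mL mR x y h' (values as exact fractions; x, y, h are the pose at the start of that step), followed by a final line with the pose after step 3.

0 60/13 12/5 144/65 -306/65 6 -4 W
1 120/41 120/97 6720/3977 -10740/3977 7 -4 N
2 3/2 15/8 -3/8 -21/8 7 -5 E
3 24/13 120/17 -1152/221 -1764/221 6 -5 S
final 6 -4 W

n=0: pose=(6,-4,W); sL=60/13, sR=12/5; mL=144/65, mR=-306/65; mL+mR=-162/65 → advance -1; mR−mL=-90/13 → turn -1·90°
n=1: pose=(7,-4,N); sL=120/41, sR=120/97; mL=6720/3977, mR=-10740/3977; mL+mR=-4020/3977 → advance -1; mR−mL=-180/41 → turn -1·90°
n=2: pose=(7,-5,E); sL=3/2, sR=15/8; mL=-3/8, mR=-21/8; mL+mR=-3 → advance -1; mR−mL=-9/4 → turn -1·90°
n=3: pose=(6,-5,S); sL=24/13, sR=120/17; mL=-1152/221, mR=-1764/221; mL+mR=-2916/221 → advance -1; mR−mL=-36/13 → turn -1·90°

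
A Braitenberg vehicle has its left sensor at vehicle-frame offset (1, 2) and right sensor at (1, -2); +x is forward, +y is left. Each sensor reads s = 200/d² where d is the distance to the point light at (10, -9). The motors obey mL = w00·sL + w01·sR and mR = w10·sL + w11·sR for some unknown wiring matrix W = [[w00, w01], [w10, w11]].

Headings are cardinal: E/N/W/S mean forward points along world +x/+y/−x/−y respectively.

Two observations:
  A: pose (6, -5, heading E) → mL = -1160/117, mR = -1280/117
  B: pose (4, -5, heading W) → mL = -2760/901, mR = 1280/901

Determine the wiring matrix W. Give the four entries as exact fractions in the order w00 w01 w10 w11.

obs A: pose=(6,-5,E) → sL=40/9, sR=200/13, mL=-1160/117, mR=-1280/117
obs B: pose=(4,-5,W) → sL=200/53, sR=40/17, mL=-2760/901, mR=1280/901
sensor matrix S = [[40/9, 200/13], [200/53, 40/17]]; det S = -5017600/105417
solve [mL_A; mL_B] = S·[w00; w01] and [mR_A; mR_B] = S·[w10; w11]:
  w00 = -1/2, w01 = -1/2, w10 = 1, w11 = -1

-1/2 -1/2 1 -1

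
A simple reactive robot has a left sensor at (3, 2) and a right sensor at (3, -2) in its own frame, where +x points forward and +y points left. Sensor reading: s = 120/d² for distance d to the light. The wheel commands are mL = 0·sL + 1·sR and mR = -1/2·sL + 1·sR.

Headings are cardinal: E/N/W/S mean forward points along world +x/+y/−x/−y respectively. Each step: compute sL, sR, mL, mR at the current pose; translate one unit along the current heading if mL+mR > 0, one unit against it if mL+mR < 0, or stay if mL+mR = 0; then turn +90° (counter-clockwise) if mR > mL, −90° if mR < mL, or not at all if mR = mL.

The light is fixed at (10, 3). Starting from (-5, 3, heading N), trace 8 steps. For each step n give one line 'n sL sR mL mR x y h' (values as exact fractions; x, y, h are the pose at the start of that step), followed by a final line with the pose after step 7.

0 60/149 60/89 60/89 6270/13261 -5 3 N
1 40/51 24/29 24/29 644/1479 -5 4 E
2 30/37 6/13 6/13 27/481 -4 4 S
3 120/293 120/293 120/293 60/293 -4 3 W
4 60/149 60/89 60/89 6270/13261 -5 3 N
5 40/51 24/29 24/29 644/1479 -5 4 E
6 30/37 6/13 6/13 27/481 -4 4 S
7 120/293 120/293 120/293 60/293 -4 3 W
final -5 3 N

n=0: pose=(-5,3,N); sL=60/149, sR=60/89; mL=60/89, mR=6270/13261; mL+mR=15210/13261 → advance +1; mR−mL=-30/149 → turn -1·90°
n=1: pose=(-5,4,E); sL=40/51, sR=24/29; mL=24/29, mR=644/1479; mL+mR=1868/1479 → advance +1; mR−mL=-20/51 → turn -1·90°
n=2: pose=(-4,4,S); sL=30/37, sR=6/13; mL=6/13, mR=27/481; mL+mR=249/481 → advance +1; mR−mL=-15/37 → turn -1·90°
n=3: pose=(-4,3,W); sL=120/293, sR=120/293; mL=120/293, mR=60/293; mL+mR=180/293 → advance +1; mR−mL=-60/293 → turn -1·90°
n=4: pose=(-5,3,N); sL=60/149, sR=60/89; mL=60/89, mR=6270/13261; mL+mR=15210/13261 → advance +1; mR−mL=-30/149 → turn -1·90°
n=5: pose=(-5,4,E); sL=40/51, sR=24/29; mL=24/29, mR=644/1479; mL+mR=1868/1479 → advance +1; mR−mL=-20/51 → turn -1·90°
n=6: pose=(-4,4,S); sL=30/37, sR=6/13; mL=6/13, mR=27/481; mL+mR=249/481 → advance +1; mR−mL=-15/37 → turn -1·90°
n=7: pose=(-4,3,W); sL=120/293, sR=120/293; mL=120/293, mR=60/293; mL+mR=180/293 → advance +1; mR−mL=-60/293 → turn -1·90°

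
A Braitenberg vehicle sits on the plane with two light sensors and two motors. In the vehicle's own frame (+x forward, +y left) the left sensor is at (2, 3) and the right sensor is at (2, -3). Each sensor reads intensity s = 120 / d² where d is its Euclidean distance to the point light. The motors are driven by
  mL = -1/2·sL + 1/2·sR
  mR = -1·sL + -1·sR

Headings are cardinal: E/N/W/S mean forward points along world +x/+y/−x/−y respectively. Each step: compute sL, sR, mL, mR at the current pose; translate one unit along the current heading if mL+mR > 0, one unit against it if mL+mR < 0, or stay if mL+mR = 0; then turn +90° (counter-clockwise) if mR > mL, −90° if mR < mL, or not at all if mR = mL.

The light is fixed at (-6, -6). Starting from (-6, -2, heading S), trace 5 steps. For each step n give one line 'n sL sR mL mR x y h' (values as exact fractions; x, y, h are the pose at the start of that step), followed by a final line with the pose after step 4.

0 120/13 120/13 0 -240/13 -6 -2 S
1 15 30/17 -225/34 -285/17 -6 -1 W
2 120/53 24/13 -144/689 -2832/689 -5 -1 N
3 60/29 12 144/29 -408/29 -5 -2 E
4 120/13 120/13 0 -240/13 -6 -2 S
final -6 -1 W

n=0: pose=(-6,-2,S); sL=120/13, sR=120/13; mL=0, mR=-240/13; mL+mR=-240/13 → advance -1; mR−mL=-240/13 → turn -1·90°
n=1: pose=(-6,-1,W); sL=15, sR=30/17; mL=-225/34, mR=-285/17; mL+mR=-795/34 → advance -1; mR−mL=-345/34 → turn -1·90°
n=2: pose=(-5,-1,N); sL=120/53, sR=24/13; mL=-144/689, mR=-2832/689; mL+mR=-2976/689 → advance -1; mR−mL=-2688/689 → turn -1·90°
n=3: pose=(-5,-2,E); sL=60/29, sR=12; mL=144/29, mR=-408/29; mL+mR=-264/29 → advance -1; mR−mL=-552/29 → turn -1·90°
n=4: pose=(-6,-2,S); sL=120/13, sR=120/13; mL=0, mR=-240/13; mL+mR=-240/13 → advance -1; mR−mL=-240/13 → turn -1·90°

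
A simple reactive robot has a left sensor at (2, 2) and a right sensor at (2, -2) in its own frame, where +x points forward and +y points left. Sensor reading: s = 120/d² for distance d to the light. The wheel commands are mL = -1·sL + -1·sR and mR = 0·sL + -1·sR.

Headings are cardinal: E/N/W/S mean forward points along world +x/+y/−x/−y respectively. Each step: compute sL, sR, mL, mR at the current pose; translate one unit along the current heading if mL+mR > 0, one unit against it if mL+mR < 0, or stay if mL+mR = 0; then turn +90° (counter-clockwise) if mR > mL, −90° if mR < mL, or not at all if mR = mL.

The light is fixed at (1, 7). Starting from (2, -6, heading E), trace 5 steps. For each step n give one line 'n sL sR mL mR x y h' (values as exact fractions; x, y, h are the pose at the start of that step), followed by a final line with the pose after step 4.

0 12/13 20/39 -56/39 -20/39 2 -6 E
1 24/25 24/25 -48/25 -24/25 1 -6 N
2 6/13 30/37 -612/481 -30/37 1 -7 W
3 24/53 120/257 -12528/13621 -120/257 2 -7 S
4 12/13 20/39 -56/39 -20/39 2 -6 E
final 1 -6 N

n=0: pose=(2,-6,E); sL=12/13, sR=20/39; mL=-56/39, mR=-20/39; mL+mR=-76/39 → advance -1; mR−mL=12/13 → turn +1·90°
n=1: pose=(1,-6,N); sL=24/25, sR=24/25; mL=-48/25, mR=-24/25; mL+mR=-72/25 → advance -1; mR−mL=24/25 → turn +1·90°
n=2: pose=(1,-7,W); sL=6/13, sR=30/37; mL=-612/481, mR=-30/37; mL+mR=-1002/481 → advance -1; mR−mL=6/13 → turn +1·90°
n=3: pose=(2,-7,S); sL=24/53, sR=120/257; mL=-12528/13621, mR=-120/257; mL+mR=-18888/13621 → advance -1; mR−mL=24/53 → turn +1·90°
n=4: pose=(2,-6,E); sL=12/13, sR=20/39; mL=-56/39, mR=-20/39; mL+mR=-76/39 → advance -1; mR−mL=12/13 → turn +1·90°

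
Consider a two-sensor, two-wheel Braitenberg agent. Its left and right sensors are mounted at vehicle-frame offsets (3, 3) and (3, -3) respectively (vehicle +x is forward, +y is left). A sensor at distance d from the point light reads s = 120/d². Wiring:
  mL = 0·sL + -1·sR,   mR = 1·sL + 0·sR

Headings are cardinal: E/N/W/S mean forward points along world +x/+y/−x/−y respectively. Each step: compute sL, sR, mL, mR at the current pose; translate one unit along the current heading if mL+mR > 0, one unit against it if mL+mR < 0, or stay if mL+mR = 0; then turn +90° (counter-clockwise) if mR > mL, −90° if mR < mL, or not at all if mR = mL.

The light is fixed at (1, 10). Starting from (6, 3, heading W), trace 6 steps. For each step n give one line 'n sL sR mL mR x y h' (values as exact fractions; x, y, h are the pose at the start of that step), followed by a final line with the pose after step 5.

0 15/13 6 -6 15/13 6 3 W
1 120/181 120/109 -120/109 120/181 7 3 S
2 4/3 20/27 -20/27 4/3 7 4 E
3 24/5 120/109 -120/109 24/5 8 4 N
4 3/2 6 -6 3/2 8 5 W
5 24/37 120/89 -120/89 24/37 9 5 S
final 9 6 E

n=0: pose=(6,3,W); sL=15/13, sR=6; mL=-6, mR=15/13; mL+mR=-63/13 → advance -1; mR−mL=93/13 → turn +1·90°
n=1: pose=(7,3,S); sL=120/181, sR=120/109; mL=-120/109, mR=120/181; mL+mR=-8640/19729 → advance -1; mR−mL=34800/19729 → turn +1·90°
n=2: pose=(7,4,E); sL=4/3, sR=20/27; mL=-20/27, mR=4/3; mL+mR=16/27 → advance +1; mR−mL=56/27 → turn +1·90°
n=3: pose=(8,4,N); sL=24/5, sR=120/109; mL=-120/109, mR=24/5; mL+mR=2016/545 → advance +1; mR−mL=3216/545 → turn +1·90°
n=4: pose=(8,5,W); sL=3/2, sR=6; mL=-6, mR=3/2; mL+mR=-9/2 → advance -1; mR−mL=15/2 → turn +1·90°
n=5: pose=(9,5,S); sL=24/37, sR=120/89; mL=-120/89, mR=24/37; mL+mR=-2304/3293 → advance -1; mR−mL=6576/3293 → turn +1·90°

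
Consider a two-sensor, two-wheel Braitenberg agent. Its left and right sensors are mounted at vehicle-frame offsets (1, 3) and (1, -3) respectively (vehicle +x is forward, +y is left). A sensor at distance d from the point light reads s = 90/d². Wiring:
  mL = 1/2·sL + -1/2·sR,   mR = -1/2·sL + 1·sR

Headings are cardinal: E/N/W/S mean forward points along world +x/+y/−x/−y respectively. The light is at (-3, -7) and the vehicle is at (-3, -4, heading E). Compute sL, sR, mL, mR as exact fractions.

left sensor world pos  = (-2, -1); dL² = 37
right sensor world pos = (-2, -7); dR² = 1
sL = 90/37 = 90/37
sR = 90/1 = 90
mL = 1/2·sL + -1/2·sR = -1620/37
mR = -1/2·sL + 1·sR = 3285/37

90/37 90 -1620/37 3285/37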